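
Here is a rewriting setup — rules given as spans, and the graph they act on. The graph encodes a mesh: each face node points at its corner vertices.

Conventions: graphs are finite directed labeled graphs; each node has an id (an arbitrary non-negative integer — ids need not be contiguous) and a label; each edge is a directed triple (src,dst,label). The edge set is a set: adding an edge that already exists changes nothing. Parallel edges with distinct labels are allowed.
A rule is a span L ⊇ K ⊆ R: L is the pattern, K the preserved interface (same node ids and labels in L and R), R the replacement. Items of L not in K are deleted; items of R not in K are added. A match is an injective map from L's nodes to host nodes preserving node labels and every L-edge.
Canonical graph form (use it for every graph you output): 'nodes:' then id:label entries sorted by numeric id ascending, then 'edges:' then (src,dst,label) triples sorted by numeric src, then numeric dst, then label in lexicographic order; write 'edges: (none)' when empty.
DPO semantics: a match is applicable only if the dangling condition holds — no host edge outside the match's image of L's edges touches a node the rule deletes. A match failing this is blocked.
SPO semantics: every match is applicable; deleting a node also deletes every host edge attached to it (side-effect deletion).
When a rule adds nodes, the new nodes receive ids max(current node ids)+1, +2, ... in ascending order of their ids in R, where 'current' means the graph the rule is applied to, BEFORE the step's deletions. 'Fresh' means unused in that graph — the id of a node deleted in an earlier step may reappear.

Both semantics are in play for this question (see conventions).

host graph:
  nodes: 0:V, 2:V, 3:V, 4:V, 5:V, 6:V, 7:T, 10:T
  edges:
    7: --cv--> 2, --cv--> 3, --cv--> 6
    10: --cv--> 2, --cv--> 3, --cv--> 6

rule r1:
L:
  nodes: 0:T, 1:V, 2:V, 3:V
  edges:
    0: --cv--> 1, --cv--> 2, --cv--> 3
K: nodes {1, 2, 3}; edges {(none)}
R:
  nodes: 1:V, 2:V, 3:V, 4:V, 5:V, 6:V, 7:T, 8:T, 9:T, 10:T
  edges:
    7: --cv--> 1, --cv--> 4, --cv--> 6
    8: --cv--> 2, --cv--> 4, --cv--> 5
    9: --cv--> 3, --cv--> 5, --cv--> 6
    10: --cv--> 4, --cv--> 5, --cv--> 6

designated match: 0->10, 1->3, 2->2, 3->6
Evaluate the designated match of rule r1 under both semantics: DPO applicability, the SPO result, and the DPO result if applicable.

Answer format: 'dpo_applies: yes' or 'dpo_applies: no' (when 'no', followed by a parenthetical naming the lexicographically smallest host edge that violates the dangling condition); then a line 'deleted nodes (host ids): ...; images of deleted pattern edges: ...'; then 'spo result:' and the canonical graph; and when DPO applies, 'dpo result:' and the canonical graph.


dpo_applies: yes
deleted nodes (host ids): 10; images of deleted pattern edges: (10,2,cv); (10,3,cv); (10,6,cv)
spo result:
nodes: 0:V, 2:V, 3:V, 4:V, 5:V, 6:V, 7:T, 11:V, 12:V, 13:V, 14:T, 15:T, 16:T, 17:T
edges: (7,2,cv); (7,3,cv); (7,6,cv); (14,3,cv); (14,11,cv); (14,13,cv); (15,2,cv); (15,11,cv); (15,12,cv); (16,6,cv); (16,12,cv); (16,13,cv); (17,11,cv); (17,12,cv); (17,13,cv)
dpo result:
nodes: 0:V, 2:V, 3:V, 4:V, 5:V, 6:V, 7:T, 11:V, 12:V, 13:V, 14:T, 15:T, 16:T, 17:T
edges: (7,2,cv); (7,3,cv); (7,6,cv); (14,3,cv); (14,11,cv); (14,13,cv); (15,2,cv); (15,11,cv); (15,12,cv); (16,6,cv); (16,12,cv); (16,13,cv); (17,11,cv); (17,12,cv); (17,13,cv)


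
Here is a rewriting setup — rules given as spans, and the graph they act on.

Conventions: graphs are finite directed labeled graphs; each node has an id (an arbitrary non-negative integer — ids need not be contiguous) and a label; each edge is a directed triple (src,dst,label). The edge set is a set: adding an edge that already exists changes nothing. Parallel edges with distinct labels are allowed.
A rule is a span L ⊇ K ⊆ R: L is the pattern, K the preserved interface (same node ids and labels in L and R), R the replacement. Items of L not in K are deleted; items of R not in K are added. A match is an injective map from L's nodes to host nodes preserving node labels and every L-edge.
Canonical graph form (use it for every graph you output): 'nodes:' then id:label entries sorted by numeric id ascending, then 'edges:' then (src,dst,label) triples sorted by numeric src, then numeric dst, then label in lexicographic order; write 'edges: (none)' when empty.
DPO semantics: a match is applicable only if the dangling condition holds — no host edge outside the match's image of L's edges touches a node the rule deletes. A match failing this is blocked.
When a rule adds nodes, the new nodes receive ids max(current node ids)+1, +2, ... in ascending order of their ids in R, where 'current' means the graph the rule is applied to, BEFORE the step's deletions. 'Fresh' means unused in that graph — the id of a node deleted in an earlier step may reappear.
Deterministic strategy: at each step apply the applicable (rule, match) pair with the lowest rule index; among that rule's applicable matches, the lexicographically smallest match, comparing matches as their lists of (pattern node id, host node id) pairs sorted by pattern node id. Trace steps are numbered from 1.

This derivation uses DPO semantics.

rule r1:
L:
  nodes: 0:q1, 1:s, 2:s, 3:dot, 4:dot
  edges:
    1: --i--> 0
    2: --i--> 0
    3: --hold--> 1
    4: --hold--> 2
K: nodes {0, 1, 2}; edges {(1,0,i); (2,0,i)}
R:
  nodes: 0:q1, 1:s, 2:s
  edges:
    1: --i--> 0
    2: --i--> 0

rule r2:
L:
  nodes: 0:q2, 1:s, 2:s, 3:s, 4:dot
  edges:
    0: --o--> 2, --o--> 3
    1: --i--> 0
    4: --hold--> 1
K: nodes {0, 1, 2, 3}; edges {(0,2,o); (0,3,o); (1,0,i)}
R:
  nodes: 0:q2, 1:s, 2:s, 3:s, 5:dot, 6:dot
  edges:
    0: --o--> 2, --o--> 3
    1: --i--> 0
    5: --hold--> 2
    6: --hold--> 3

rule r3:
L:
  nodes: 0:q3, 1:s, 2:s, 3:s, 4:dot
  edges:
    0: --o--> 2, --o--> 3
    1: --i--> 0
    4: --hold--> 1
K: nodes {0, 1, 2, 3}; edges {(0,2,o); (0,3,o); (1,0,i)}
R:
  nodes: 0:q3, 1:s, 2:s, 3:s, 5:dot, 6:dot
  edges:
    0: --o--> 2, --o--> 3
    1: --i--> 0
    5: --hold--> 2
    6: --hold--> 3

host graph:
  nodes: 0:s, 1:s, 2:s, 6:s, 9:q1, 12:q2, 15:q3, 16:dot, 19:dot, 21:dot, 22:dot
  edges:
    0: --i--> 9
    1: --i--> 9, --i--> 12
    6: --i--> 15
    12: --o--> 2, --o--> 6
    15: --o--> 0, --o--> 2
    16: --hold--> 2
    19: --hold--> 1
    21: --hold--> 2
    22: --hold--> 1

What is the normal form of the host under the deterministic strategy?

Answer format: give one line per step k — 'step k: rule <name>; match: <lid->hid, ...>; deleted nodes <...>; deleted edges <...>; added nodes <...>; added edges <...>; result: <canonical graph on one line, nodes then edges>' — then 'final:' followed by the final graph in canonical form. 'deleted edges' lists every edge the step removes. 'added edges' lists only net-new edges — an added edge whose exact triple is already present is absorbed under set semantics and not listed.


step 1: rule r2; match: 0->12, 1->1, 2->2, 3->6, 4->19; deleted nodes 19; deleted edges (19,1,hold); added nodes 23, 24; added edges (23,2,hold); (24,6,hold); result: nodes: 0:s, 1:s, 2:s, 6:s, 9:q1, 12:q2, 15:q3, 16:dot, 21:dot, 22:dot, 23:dot, 24:dot edges: (0,9,i); (1,9,i); (1,12,i); (6,15,i); (12,2,o); (12,6,o); (15,0,o); (15,2,o); (16,2,hold); (21,2,hold); (22,1,hold); (23,2,hold); (24,6,hold)
step 2: rule r2; match: 0->12, 1->1, 2->2, 3->6, 4->22; deleted nodes 22; deleted edges (22,1,hold); added nodes 25, 26; added edges (25,2,hold); (26,6,hold); result: nodes: 0:s, 1:s, 2:s, 6:s, 9:q1, 12:q2, 15:q3, 16:dot, 21:dot, 23:dot, 24:dot, 25:dot, 26:dot edges: (0,9,i); (1,9,i); (1,12,i); (6,15,i); (12,2,o); (12,6,o); (15,0,o); (15,2,o); (16,2,hold); (21,2,hold); (23,2,hold); (24,6,hold); (25,2,hold); (26,6,hold)
step 3: rule r3; match: 0->15, 1->6, 2->0, 3->2, 4->24; deleted nodes 24; deleted edges (24,6,hold); added nodes 27, 28; added edges (27,0,hold); (28,2,hold); result: nodes: 0:s, 1:s, 2:s, 6:s, 9:q1, 12:q2, 15:q3, 16:dot, 21:dot, 23:dot, 25:dot, 26:dot, 27:dot, 28:dot edges: (0,9,i); (1,9,i); (1,12,i); (6,15,i); (12,2,o); (12,6,o); (15,0,o); (15,2,o); (16,2,hold); (21,2,hold); (23,2,hold); (25,2,hold); (26,6,hold); (27,0,hold); (28,2,hold)
step 4: rule r3; match: 0->15, 1->6, 2->0, 3->2, 4->26; deleted nodes 26; deleted edges (26,6,hold); added nodes 29, 30; added edges (29,0,hold); (30,2,hold); result: nodes: 0:s, 1:s, 2:s, 6:s, 9:q1, 12:q2, 15:q3, 16:dot, 21:dot, 23:dot, 25:dot, 27:dot, 28:dot, 29:dot, 30:dot edges: (0,9,i); (1,9,i); (1,12,i); (6,15,i); (12,2,o); (12,6,o); (15,0,o); (15,2,o); (16,2,hold); (21,2,hold); (23,2,hold); (25,2,hold); (27,0,hold); (28,2,hold); (29,0,hold); (30,2,hold)
final:
nodes: 0:s, 1:s, 2:s, 6:s, 9:q1, 12:q2, 15:q3, 16:dot, 21:dot, 23:dot, 25:dot, 27:dot, 28:dot, 29:dot, 30:dot
edges: (0,9,i); (1,9,i); (1,12,i); (6,15,i); (12,2,o); (12,6,o); (15,0,o); (15,2,o); (16,2,hold); (21,2,hold); (23,2,hold); (25,2,hold); (27,0,hold); (28,2,hold); (29,0,hold); (30,2,hold)


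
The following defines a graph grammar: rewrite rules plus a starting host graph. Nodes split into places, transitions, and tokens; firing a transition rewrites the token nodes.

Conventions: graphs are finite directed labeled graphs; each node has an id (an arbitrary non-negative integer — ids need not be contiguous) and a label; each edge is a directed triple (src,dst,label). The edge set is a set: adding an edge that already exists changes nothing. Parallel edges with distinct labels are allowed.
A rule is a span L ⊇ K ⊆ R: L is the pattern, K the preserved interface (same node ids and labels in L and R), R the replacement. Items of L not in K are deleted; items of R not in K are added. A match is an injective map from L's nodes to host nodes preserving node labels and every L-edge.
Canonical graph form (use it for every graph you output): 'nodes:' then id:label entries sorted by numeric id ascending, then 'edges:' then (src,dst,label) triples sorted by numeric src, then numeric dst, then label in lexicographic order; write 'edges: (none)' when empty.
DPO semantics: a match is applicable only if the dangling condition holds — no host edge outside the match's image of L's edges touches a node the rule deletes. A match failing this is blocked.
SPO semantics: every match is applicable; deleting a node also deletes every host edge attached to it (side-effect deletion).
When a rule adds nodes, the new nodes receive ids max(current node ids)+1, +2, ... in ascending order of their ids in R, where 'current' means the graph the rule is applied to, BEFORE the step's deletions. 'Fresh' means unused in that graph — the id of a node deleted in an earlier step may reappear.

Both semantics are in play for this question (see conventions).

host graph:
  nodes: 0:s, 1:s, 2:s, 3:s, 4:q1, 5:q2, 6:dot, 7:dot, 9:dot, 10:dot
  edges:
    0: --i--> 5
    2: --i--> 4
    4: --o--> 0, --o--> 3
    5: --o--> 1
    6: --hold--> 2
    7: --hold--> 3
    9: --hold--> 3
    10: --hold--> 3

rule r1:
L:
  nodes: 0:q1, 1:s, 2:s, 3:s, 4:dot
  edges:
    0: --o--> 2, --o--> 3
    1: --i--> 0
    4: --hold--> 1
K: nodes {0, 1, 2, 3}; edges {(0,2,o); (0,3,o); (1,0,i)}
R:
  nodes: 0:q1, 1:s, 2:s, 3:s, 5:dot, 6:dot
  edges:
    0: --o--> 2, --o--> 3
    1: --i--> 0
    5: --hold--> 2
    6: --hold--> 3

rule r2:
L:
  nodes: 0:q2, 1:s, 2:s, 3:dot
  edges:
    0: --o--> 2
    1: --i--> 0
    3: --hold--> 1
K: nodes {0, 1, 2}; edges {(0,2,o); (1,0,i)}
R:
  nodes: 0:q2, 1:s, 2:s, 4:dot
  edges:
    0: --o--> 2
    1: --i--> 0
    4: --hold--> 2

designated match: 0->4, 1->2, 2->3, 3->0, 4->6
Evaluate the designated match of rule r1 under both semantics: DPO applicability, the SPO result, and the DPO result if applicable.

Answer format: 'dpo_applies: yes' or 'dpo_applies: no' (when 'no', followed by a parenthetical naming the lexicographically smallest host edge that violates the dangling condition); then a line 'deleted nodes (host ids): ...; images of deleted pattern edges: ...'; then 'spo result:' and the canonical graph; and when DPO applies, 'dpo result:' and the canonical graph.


dpo_applies: yes
deleted nodes (host ids): 6; images of deleted pattern edges: (6,2,hold)
spo result:
nodes: 0:s, 1:s, 2:s, 3:s, 4:q1, 5:q2, 7:dot, 9:dot, 10:dot, 11:dot, 12:dot
edges: (0,5,i); (2,4,i); (4,0,o); (4,3,o); (5,1,o); (7,3,hold); (9,3,hold); (10,3,hold); (11,3,hold); (12,0,hold)
dpo result:
nodes: 0:s, 1:s, 2:s, 3:s, 4:q1, 5:q2, 7:dot, 9:dot, 10:dot, 11:dot, 12:dot
edges: (0,5,i); (2,4,i); (4,0,o); (4,3,o); (5,1,o); (7,3,hold); (9,3,hold); (10,3,hold); (11,3,hold); (12,0,hold)


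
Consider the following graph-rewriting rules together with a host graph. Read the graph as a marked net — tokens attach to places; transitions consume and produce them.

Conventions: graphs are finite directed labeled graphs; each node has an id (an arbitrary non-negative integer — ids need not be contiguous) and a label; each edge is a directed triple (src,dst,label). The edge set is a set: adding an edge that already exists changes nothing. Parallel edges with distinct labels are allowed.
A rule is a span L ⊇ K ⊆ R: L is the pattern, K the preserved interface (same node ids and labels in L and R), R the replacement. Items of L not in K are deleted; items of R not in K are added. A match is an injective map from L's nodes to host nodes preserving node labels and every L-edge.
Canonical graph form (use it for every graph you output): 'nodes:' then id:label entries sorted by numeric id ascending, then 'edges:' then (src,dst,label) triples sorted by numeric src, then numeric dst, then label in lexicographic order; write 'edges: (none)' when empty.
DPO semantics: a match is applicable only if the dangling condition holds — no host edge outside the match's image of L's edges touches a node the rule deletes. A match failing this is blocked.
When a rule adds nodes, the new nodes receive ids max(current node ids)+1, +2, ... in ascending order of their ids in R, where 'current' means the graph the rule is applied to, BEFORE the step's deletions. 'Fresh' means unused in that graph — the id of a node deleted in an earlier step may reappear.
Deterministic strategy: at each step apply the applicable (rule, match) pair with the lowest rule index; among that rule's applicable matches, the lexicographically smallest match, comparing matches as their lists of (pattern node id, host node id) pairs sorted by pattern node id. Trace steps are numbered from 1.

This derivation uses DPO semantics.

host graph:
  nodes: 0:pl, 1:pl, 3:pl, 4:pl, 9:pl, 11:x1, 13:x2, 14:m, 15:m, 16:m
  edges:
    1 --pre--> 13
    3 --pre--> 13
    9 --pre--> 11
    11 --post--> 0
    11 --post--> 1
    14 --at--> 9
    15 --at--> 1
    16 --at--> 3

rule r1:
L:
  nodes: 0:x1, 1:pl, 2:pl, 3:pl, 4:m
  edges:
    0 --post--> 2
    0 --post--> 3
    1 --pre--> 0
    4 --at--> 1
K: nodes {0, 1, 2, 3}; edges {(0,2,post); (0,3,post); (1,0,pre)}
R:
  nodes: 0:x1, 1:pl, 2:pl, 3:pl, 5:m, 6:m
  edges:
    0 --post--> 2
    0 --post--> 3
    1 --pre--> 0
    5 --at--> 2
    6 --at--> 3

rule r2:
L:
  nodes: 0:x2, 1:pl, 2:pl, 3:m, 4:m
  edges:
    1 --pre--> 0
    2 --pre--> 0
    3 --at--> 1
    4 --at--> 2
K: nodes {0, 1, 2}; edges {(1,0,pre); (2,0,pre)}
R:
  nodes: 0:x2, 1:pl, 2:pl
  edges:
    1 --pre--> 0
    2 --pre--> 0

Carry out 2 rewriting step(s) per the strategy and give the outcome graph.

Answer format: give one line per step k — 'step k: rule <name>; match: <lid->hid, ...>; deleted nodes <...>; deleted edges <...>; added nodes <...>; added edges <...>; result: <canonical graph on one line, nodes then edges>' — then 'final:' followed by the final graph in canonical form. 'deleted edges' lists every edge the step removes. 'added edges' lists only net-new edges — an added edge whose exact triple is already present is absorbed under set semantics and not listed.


step 1: rule r1; match: 0->11, 1->9, 2->0, 3->1, 4->14; deleted nodes 14; deleted edges (14,9,at); added nodes 17, 18; added edges (17,0,at); (18,1,at); result: nodes: 0:pl, 1:pl, 3:pl, 4:pl, 9:pl, 11:x1, 13:x2, 15:m, 16:m, 17:m, 18:m edges: (1,13,pre); (3,13,pre); (9,11,pre); (11,0,post); (11,1,post); (15,1,at); (16,3,at); (17,0,at); (18,1,at)
step 2: rule r2; match: 0->13, 1->1, 2->3, 3->15, 4->16; deleted nodes 15, 16; deleted edges (15,1,at); (16,3,at); added nodes (none); added edges (none); result: nodes: 0:pl, 1:pl, 3:pl, 4:pl, 9:pl, 11:x1, 13:x2, 17:m, 18:m edges: (1,13,pre); (3,13,pre); (9,11,pre); (11,0,post); (11,1,post); (17,0,at); (18,1,at)
final:
nodes: 0:pl, 1:pl, 3:pl, 4:pl, 9:pl, 11:x1, 13:x2, 17:m, 18:m
edges: (1,13,pre); (3,13,pre); (9,11,pre); (11,0,post); (11,1,post); (17,0,at); (18,1,at)


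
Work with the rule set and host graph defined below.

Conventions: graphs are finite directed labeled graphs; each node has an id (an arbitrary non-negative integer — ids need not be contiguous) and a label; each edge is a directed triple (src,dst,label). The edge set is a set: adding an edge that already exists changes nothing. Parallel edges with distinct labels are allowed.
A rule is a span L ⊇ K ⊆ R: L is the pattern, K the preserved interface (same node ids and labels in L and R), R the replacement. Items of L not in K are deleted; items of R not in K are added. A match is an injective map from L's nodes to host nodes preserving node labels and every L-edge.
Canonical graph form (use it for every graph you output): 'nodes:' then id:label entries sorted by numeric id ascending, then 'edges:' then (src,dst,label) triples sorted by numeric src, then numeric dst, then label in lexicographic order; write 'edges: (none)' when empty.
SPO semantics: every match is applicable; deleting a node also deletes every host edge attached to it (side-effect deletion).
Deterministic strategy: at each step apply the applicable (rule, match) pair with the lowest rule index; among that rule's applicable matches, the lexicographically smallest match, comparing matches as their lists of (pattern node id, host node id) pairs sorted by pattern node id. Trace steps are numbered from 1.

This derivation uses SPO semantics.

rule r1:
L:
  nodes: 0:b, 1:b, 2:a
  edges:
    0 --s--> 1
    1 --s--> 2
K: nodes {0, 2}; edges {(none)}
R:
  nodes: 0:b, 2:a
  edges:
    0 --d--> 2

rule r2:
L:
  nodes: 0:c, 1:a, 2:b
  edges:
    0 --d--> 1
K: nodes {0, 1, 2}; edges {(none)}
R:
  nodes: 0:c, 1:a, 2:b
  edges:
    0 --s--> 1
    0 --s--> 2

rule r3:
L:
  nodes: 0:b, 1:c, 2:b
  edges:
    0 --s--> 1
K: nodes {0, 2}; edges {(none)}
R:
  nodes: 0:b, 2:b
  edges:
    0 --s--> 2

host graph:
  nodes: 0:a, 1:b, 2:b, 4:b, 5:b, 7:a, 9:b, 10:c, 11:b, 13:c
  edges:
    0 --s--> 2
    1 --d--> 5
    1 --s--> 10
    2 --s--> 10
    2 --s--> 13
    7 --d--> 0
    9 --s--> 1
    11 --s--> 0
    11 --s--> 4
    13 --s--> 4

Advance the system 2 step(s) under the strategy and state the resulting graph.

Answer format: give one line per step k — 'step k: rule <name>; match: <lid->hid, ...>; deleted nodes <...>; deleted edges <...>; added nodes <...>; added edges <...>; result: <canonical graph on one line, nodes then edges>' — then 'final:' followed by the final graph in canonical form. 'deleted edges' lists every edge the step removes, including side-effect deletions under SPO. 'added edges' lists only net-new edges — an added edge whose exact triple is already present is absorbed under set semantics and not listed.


step 1: rule r3; match: 0->1, 1->10, 2->2; deleted nodes 10; deleted edges (1,10,s); (2,10,s); added nodes (none); added edges (1,2,s); result: nodes: 0:a, 1:b, 2:b, 4:b, 5:b, 7:a, 9:b, 11:b, 13:c edges: (0,2,s); (1,2,s); (1,5,d); (2,13,s); (7,0,d); (9,1,s); (11,0,s); (11,4,s); (13,4,s)
step 2: rule r3; match: 0->2, 1->13, 2->1; deleted nodes 13; deleted edges (2,13,s); (13,4,s); added nodes (none); added edges (2,1,s); result: nodes: 0:a, 1:b, 2:b, 4:b, 5:b, 7:a, 9:b, 11:b edges: (0,2,s); (1,2,s); (1,5,d); (2,1,s); (7,0,d); (9,1,s); (11,0,s); (11,4,s)
final:
nodes: 0:a, 1:b, 2:b, 4:b, 5:b, 7:a, 9:b, 11:b
edges: (0,2,s); (1,2,s); (1,5,d); (2,1,s); (7,0,d); (9,1,s); (11,0,s); (11,4,s)


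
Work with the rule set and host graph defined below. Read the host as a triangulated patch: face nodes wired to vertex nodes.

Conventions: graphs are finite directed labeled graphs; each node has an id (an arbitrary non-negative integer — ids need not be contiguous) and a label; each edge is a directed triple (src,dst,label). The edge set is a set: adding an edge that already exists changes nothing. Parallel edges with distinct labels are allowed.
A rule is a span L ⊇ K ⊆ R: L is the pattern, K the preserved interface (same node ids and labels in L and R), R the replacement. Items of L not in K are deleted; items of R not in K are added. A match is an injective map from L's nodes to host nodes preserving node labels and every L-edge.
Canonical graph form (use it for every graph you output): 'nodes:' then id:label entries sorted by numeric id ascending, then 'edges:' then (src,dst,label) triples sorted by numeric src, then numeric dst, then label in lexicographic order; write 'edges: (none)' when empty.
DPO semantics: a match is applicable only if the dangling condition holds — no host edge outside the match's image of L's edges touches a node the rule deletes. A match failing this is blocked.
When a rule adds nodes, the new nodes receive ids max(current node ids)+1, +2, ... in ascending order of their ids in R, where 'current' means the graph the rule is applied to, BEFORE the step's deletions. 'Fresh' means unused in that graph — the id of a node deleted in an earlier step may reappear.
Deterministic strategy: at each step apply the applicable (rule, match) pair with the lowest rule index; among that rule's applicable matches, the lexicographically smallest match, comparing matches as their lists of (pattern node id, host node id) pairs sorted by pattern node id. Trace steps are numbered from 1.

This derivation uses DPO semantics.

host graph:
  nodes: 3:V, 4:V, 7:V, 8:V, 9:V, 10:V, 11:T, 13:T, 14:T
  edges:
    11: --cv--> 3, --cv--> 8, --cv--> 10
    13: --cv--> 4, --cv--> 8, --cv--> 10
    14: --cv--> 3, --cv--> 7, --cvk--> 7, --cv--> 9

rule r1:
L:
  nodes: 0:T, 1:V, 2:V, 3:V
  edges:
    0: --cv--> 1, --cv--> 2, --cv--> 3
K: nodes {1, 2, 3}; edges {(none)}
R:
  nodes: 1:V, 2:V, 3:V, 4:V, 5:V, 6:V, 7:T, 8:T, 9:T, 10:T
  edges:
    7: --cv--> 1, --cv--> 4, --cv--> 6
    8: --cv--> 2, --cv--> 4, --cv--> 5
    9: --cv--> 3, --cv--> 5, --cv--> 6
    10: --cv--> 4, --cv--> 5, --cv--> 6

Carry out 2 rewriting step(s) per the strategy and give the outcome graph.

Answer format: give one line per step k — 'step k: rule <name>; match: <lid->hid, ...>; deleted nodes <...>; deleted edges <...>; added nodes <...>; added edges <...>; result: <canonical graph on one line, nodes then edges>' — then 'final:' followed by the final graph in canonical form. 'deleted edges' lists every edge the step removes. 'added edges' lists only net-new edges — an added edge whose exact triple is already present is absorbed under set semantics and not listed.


step 1: rule r1; match: 0->11, 1->3, 2->8, 3->10; deleted nodes 11; deleted edges (11,3,cv); (11,8,cv); (11,10,cv); added nodes 15, 16, 17, 18, 19, 20, 21; added edges (18,3,cv); (18,15,cv); (18,17,cv); (19,8,cv); (19,15,cv); (19,16,cv); (20,10,cv); (20,16,cv); (20,17,cv); (21,15,cv); (21,16,cv); (21,17,cv); result: nodes: 3:V, 4:V, 7:V, 8:V, 9:V, 10:V, 13:T, 14:T, 15:V, 16:V, 17:V, 18:T, 19:T, 20:T, 21:T edges: (13,4,cv); (13,8,cv); (13,10,cv); (14,3,cv); (14,7,cv); (14,7,cvk); (14,9,cv); (18,3,cv); (18,15,cv); (18,17,cv); (19,8,cv); (19,15,cv); (19,16,cv); (20,10,cv); (20,16,cv); (20,17,cv); (21,15,cv); (21,16,cv); (21,17,cv)
step 2: rule r1; match: 0->13, 1->4, 2->8, 3->10; deleted nodes 13; deleted edges (13,4,cv); (13,8,cv); (13,10,cv); added nodes 22, 23, 24, 25, 26, 27, 28; added edges (25,4,cv); (25,22,cv); (25,24,cv); (26,8,cv); (26,22,cv); (26,23,cv); (27,10,cv); (27,23,cv); (27,24,cv); (28,22,cv); (28,23,cv); (28,24,cv); result: nodes: 3:V, 4:V, 7:V, 8:V, 9:V, 10:V, 14:T, 15:V, 16:V, 17:V, 18:T, 19:T, 20:T, 21:T, 22:V, 23:V, 24:V, 25:T, 26:T, 27:T, 28:T edges: (14,3,cv); (14,7,cv); (14,7,cvk); (14,9,cv); (18,3,cv); (18,15,cv); (18,17,cv); (19,8,cv); (19,15,cv); (19,16,cv); (20,10,cv); (20,16,cv); (20,17,cv); (21,15,cv); (21,16,cv); (21,17,cv); (25,4,cv); (25,22,cv); (25,24,cv); (26,8,cv); (26,22,cv); (26,23,cv); (27,10,cv); (27,23,cv); (27,24,cv); (28,22,cv); (28,23,cv); (28,24,cv)
final:
nodes: 3:V, 4:V, 7:V, 8:V, 9:V, 10:V, 14:T, 15:V, 16:V, 17:V, 18:T, 19:T, 20:T, 21:T, 22:V, 23:V, 24:V, 25:T, 26:T, 27:T, 28:T
edges: (14,3,cv); (14,7,cv); (14,7,cvk); (14,9,cv); (18,3,cv); (18,15,cv); (18,17,cv); (19,8,cv); (19,15,cv); (19,16,cv); (20,10,cv); (20,16,cv); (20,17,cv); (21,15,cv); (21,16,cv); (21,17,cv); (25,4,cv); (25,22,cv); (25,24,cv); (26,8,cv); (26,22,cv); (26,23,cv); (27,10,cv); (27,23,cv); (27,24,cv); (28,22,cv); (28,23,cv); (28,24,cv)


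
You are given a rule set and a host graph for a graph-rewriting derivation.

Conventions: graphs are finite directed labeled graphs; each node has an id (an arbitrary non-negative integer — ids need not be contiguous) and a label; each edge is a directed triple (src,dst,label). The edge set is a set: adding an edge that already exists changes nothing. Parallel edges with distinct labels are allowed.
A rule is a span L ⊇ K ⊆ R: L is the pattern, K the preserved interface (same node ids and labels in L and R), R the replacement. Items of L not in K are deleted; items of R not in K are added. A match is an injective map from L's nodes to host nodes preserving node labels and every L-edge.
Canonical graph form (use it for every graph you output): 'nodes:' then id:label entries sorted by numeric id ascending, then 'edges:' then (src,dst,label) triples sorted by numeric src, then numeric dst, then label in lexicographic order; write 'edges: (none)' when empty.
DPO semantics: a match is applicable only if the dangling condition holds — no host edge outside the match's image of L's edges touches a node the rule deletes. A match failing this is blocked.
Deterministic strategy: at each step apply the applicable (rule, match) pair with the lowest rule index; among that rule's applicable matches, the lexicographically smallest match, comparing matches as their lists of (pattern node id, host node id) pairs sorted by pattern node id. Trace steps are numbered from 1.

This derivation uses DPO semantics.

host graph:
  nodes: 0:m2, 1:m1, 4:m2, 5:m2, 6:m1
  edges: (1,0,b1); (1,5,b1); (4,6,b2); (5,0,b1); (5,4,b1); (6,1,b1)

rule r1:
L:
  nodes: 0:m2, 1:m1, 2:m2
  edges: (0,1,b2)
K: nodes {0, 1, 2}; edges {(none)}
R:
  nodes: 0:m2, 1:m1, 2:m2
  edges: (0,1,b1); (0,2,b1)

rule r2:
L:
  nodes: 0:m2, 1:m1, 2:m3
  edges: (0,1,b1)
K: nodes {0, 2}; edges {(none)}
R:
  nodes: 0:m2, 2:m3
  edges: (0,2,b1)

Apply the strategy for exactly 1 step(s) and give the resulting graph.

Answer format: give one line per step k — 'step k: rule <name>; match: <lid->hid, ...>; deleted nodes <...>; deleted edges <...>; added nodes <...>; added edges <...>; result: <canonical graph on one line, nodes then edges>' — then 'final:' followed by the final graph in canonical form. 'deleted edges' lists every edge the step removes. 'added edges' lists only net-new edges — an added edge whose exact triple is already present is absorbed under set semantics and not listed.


step 1: rule r1; match: 0->4, 1->6, 2->0; deleted nodes (none); deleted edges (4,6,b2); added nodes (none); added edges (4,0,b1); (4,6,b1); result: nodes: 0:m2, 1:m1, 4:m2, 5:m2, 6:m1 edges: (1,0,b1); (1,5,b1); (4,0,b1); (4,6,b1); (5,0,b1); (5,4,b1); (6,1,b1)
final:
nodes: 0:m2, 1:m1, 4:m2, 5:m2, 6:m1
edges: (1,0,b1); (1,5,b1); (4,0,b1); (4,6,b1); (5,0,b1); (5,4,b1); (6,1,b1)


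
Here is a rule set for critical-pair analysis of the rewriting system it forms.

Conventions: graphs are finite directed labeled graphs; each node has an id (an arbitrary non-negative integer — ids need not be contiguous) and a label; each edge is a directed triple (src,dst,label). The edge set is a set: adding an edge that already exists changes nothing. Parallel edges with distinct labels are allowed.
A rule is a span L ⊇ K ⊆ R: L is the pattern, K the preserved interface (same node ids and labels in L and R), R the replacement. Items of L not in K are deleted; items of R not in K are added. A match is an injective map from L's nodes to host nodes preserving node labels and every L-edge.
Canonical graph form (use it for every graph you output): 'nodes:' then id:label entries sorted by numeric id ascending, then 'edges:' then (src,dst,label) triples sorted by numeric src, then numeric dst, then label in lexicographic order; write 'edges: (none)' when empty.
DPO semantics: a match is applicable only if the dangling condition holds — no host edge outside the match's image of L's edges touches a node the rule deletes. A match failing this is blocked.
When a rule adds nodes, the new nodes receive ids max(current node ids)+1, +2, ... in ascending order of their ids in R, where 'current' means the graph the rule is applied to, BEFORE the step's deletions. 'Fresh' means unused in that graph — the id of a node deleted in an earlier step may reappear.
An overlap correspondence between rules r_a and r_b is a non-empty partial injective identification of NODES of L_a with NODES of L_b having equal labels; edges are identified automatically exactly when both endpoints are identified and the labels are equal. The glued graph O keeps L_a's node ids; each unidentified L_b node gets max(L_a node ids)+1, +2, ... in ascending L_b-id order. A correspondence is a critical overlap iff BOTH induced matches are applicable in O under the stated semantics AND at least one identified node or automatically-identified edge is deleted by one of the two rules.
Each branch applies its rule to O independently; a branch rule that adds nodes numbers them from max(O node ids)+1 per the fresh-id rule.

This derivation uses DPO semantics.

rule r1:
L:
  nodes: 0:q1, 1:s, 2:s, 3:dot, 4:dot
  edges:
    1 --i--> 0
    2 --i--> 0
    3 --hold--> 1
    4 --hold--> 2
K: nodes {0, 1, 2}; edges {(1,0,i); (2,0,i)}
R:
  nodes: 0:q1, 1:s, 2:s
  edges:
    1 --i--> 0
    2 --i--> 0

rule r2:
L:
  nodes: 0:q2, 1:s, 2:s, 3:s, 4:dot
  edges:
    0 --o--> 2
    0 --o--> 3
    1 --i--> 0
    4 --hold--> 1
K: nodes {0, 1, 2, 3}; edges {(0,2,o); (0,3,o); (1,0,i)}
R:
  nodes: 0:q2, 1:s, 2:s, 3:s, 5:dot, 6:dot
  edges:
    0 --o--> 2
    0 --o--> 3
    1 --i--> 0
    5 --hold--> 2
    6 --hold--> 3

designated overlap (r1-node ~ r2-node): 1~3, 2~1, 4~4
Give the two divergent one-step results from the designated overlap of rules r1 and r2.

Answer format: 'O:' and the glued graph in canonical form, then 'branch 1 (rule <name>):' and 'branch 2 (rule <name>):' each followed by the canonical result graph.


O:
nodes: 0:q1, 1:s, 2:s, 3:dot, 4:dot, 5:q2, 6:s
edges: (1,0,i); (2,0,i); (2,5,i); (3,1,hold); (4,2,hold); (5,1,o); (5,6,o)
branch 1 (rule r1):
nodes: 0:q1, 1:s, 2:s, 5:q2, 6:s
edges: (1,0,i); (2,0,i); (2,5,i); (5,1,o); (5,6,o)
branch 2 (rule r2):
nodes: 0:q1, 1:s, 2:s, 3:dot, 5:q2, 6:s, 7:dot, 8:dot
edges: (1,0,i); (2,0,i); (2,5,i); (3,1,hold); (5,1,o); (5,6,o); (7,6,hold); (8,1,hold)


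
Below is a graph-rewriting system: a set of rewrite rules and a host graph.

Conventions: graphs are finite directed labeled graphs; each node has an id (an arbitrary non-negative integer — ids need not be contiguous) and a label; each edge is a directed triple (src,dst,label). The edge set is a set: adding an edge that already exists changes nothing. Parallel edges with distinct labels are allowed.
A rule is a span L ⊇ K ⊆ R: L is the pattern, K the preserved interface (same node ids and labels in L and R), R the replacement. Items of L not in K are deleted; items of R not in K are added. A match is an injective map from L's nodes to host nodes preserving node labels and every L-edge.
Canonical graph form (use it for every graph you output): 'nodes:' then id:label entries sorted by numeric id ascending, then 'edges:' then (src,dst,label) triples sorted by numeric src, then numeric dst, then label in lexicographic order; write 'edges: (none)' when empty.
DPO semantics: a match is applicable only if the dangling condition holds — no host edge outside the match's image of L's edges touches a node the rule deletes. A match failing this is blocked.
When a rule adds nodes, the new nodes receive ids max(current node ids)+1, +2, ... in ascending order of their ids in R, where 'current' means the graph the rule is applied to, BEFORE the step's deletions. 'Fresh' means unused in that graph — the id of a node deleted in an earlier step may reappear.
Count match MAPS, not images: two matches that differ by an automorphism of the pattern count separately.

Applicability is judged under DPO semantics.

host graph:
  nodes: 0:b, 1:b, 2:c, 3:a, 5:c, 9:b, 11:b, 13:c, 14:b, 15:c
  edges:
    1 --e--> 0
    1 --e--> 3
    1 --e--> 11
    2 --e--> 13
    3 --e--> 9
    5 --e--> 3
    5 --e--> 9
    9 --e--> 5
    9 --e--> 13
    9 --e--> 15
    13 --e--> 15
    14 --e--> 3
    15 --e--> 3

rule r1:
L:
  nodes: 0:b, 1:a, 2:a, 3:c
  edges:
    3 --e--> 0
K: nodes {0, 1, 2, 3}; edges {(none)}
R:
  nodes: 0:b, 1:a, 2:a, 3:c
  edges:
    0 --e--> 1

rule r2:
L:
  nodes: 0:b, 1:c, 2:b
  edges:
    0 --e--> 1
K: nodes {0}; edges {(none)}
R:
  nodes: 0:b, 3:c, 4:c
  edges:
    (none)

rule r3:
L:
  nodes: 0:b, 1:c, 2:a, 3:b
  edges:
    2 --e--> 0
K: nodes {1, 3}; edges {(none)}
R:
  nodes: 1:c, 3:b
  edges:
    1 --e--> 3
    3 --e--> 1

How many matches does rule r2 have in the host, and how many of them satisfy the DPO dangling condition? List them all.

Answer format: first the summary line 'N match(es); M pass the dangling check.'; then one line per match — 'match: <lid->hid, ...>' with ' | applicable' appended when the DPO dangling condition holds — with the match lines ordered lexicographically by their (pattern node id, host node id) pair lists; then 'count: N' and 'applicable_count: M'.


12 match(es); 0 pass the dangling check.
match: 0->9, 1->5, 2->0
match: 0->9, 1->5, 2->1
match: 0->9, 1->5, 2->11
match: 0->9, 1->5, 2->14
match: 0->9, 1->13, 2->0
match: 0->9, 1->13, 2->1
match: 0->9, 1->13, 2->11
match: 0->9, 1->13, 2->14
match: 0->9, 1->15, 2->0
match: 0->9, 1->15, 2->1
match: 0->9, 1->15, 2->11
match: 0->9, 1->15, 2->14
count: 12
applicable_count: 0


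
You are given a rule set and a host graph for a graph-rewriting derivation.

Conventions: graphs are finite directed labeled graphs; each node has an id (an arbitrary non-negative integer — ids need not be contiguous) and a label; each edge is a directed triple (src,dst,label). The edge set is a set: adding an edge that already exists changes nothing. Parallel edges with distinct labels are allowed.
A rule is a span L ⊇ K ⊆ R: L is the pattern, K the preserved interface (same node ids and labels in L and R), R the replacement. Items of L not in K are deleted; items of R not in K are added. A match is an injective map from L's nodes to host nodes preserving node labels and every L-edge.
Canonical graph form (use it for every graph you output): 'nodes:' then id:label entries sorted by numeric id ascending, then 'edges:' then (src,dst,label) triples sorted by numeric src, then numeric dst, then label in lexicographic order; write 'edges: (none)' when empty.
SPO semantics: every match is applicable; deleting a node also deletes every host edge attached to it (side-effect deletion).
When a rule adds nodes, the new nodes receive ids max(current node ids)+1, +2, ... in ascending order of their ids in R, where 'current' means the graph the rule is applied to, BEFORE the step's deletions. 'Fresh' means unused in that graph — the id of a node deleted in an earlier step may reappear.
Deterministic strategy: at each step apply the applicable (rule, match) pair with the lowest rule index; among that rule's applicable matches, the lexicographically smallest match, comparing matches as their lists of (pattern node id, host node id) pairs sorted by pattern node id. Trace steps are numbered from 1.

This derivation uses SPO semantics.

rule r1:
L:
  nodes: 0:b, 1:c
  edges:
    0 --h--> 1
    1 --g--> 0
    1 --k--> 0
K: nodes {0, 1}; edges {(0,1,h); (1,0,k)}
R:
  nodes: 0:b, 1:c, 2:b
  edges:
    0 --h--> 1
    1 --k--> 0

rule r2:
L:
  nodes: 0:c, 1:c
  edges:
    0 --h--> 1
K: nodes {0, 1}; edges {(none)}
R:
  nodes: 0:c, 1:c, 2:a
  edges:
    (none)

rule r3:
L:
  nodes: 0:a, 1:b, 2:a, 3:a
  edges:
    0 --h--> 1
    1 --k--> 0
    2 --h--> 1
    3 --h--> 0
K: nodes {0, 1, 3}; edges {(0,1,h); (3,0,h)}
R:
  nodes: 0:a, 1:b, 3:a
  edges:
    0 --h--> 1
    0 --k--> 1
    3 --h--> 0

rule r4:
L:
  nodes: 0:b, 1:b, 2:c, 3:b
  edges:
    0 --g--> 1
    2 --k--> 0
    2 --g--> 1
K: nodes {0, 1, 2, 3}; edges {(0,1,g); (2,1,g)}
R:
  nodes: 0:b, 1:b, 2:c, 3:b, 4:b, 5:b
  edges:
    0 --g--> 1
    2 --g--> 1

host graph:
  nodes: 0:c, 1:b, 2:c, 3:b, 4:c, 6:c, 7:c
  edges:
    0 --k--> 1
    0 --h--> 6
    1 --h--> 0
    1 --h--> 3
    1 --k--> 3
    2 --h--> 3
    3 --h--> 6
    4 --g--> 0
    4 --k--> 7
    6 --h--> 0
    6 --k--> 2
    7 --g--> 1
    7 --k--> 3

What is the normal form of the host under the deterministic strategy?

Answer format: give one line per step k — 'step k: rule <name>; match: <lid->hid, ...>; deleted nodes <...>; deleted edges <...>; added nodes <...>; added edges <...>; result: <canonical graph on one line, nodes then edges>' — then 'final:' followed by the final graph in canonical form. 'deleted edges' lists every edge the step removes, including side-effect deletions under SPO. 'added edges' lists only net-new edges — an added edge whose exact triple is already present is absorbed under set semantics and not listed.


step 1: rule r2; match: 0->0, 1->6; deleted nodes (none); deleted edges (0,6,h); added nodes 8; added edges (none); result: nodes: 0:c, 1:b, 2:c, 3:b, 4:c, 6:c, 7:c, 8:a edges: (0,1,k); (1,0,h); (1,3,h); (1,3,k); (2,3,h); (3,6,h); (4,0,g); (4,7,k); (6,0,h); (6,2,k); (7,1,g); (7,3,k)
step 2: rule r2; match: 0->6, 1->0; deleted nodes (none); deleted edges (6,0,h); added nodes 9; added edges (none); result: nodes: 0:c, 1:b, 2:c, 3:b, 4:c, 6:c, 7:c, 8:a, 9:a edges: (0,1,k); (1,0,h); (1,3,h); (1,3,k); (2,3,h); (3,6,h); (4,0,g); (4,7,k); (6,2,k); (7,1,g); (7,3,k)
final:
nodes: 0:c, 1:b, 2:c, 3:b, 4:c, 6:c, 7:c, 8:a, 9:a
edges: (0,1,k); (1,0,h); (1,3,h); (1,3,k); (2,3,h); (3,6,h); (4,0,g); (4,7,k); (6,2,k); (7,1,g); (7,3,k)


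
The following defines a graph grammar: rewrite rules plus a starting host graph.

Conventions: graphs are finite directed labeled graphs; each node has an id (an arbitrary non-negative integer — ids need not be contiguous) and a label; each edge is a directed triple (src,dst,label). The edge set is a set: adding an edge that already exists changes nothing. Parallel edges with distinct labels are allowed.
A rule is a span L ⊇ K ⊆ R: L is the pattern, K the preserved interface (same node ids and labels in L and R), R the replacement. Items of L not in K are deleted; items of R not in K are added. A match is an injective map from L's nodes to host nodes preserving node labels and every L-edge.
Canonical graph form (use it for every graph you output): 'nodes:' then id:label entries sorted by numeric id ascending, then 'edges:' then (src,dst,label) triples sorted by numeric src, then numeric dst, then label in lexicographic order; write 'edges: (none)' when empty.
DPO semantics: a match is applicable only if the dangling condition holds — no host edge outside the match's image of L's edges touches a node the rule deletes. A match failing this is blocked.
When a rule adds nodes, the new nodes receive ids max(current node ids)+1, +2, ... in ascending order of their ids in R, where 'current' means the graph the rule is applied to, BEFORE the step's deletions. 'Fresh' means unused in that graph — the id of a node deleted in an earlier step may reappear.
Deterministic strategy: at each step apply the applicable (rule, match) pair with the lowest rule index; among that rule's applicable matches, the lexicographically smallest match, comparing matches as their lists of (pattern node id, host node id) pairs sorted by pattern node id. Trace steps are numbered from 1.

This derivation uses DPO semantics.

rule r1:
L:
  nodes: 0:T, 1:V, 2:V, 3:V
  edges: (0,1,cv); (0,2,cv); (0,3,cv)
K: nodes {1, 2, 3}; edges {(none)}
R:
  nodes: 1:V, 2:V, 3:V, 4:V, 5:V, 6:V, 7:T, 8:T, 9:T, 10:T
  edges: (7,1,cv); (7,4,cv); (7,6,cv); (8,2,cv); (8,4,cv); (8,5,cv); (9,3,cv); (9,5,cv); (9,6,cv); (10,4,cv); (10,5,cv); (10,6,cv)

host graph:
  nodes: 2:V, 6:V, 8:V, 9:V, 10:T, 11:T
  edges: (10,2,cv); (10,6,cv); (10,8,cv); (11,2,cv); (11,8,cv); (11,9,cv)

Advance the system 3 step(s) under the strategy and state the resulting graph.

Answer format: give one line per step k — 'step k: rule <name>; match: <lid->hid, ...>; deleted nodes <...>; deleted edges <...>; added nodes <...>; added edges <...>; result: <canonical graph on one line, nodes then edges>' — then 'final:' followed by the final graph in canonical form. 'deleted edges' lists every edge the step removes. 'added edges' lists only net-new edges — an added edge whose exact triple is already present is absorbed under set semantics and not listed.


step 1: rule r1; match: 0->10, 1->2, 2->6, 3->8; deleted nodes 10; deleted edges (10,2,cv); (10,6,cv); (10,8,cv); added nodes 12, 13, 14, 15, 16, 17, 18; added edges (15,2,cv); (15,12,cv); (15,14,cv); (16,6,cv); (16,12,cv); (16,13,cv); (17,8,cv); (17,13,cv); (17,14,cv); (18,12,cv); (18,13,cv); (18,14,cv); result: nodes: 2:V, 6:V, 8:V, 9:V, 11:T, 12:V, 13:V, 14:V, 15:T, 16:T, 17:T, 18:T edges: (11,2,cv); (11,8,cv); (11,9,cv); (15,2,cv); (15,12,cv); (15,14,cv); (16,6,cv); (16,12,cv); (16,13,cv); (17,8,cv); (17,13,cv); (17,14,cv); (18,12,cv); (18,13,cv); (18,14,cv)
step 2: rule r1; match: 0->11, 1->2, 2->8, 3->9; deleted nodes 11; deleted edges (11,2,cv); (11,8,cv); (11,9,cv); added nodes 19, 20, 21, 22, 23, 24, 25; added edges (22,2,cv); (22,19,cv); (22,21,cv); (23,8,cv); (23,19,cv); (23,20,cv); (24,9,cv); (24,20,cv); (24,21,cv); (25,19,cv); (25,20,cv); (25,21,cv); result: nodes: 2:V, 6:V, 8:V, 9:V, 12:V, 13:V, 14:V, 15:T, 16:T, 17:T, 18:T, 19:V, 20:V, 21:V, 22:T, 23:T, 24:T, 25:T edges: (15,2,cv); (15,12,cv); (15,14,cv); (16,6,cv); (16,12,cv); (16,13,cv); (17,8,cv); (17,13,cv); (17,14,cv); (18,12,cv); (18,13,cv); (18,14,cv); (22,2,cv); (22,19,cv); (22,21,cv); (23,8,cv); (23,19,cv); (23,20,cv); (24,9,cv); (24,20,cv); (24,21,cv); (25,19,cv); (25,20,cv); (25,21,cv)
step 3: rule r1; match: 0->15, 1->2, 2->12, 3->14; deleted nodes 15; deleted edges (15,2,cv); (15,12,cv); (15,14,cv); added nodes 26, 27, 28, 29, 30, 31, 32; added edges (29,2,cv); (29,26,cv); (29,28,cv); (30,12,cv); (30,26,cv); (30,27,cv); (31,14,cv); (31,27,cv); (31,28,cv); (32,26,cv); (32,27,cv); (32,28,cv); result: nodes: 2:V, 6:V, 8:V, 9:V, 12:V, 13:V, 14:V, 16:T, 17:T, 18:T, 19:V, 20:V, 21:V, 22:T, 23:T, 24:T, 25:T, 26:V, 27:V, 28:V, 29:T, 30:T, 31:T, 32:T edges: (16,6,cv); (16,12,cv); (16,13,cv); (17,8,cv); (17,13,cv); (17,14,cv); (18,12,cv); (18,13,cv); (18,14,cv); (22,2,cv); (22,19,cv); (22,21,cv); (23,8,cv); (23,19,cv); (23,20,cv); (24,9,cv); (24,20,cv); (24,21,cv); (25,19,cv); (25,20,cv); (25,21,cv); (29,2,cv); (29,26,cv); (29,28,cv); (30,12,cv); (30,26,cv); (30,27,cv); (31,14,cv); (31,27,cv); (31,28,cv); (32,26,cv); (32,27,cv); (32,28,cv)
final:
nodes: 2:V, 6:V, 8:V, 9:V, 12:V, 13:V, 14:V, 16:T, 17:T, 18:T, 19:V, 20:V, 21:V, 22:T, 23:T, 24:T, 25:T, 26:V, 27:V, 28:V, 29:T, 30:T, 31:T, 32:T
edges: (16,6,cv); (16,12,cv); (16,13,cv); (17,8,cv); (17,13,cv); (17,14,cv); (18,12,cv); (18,13,cv); (18,14,cv); (22,2,cv); (22,19,cv); (22,21,cv); (23,8,cv); (23,19,cv); (23,20,cv); (24,9,cv); (24,20,cv); (24,21,cv); (25,19,cv); (25,20,cv); (25,21,cv); (29,2,cv); (29,26,cv); (29,28,cv); (30,12,cv); (30,26,cv); (30,27,cv); (31,14,cv); (31,27,cv); (31,28,cv); (32,26,cv); (32,27,cv); (32,28,cv)
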